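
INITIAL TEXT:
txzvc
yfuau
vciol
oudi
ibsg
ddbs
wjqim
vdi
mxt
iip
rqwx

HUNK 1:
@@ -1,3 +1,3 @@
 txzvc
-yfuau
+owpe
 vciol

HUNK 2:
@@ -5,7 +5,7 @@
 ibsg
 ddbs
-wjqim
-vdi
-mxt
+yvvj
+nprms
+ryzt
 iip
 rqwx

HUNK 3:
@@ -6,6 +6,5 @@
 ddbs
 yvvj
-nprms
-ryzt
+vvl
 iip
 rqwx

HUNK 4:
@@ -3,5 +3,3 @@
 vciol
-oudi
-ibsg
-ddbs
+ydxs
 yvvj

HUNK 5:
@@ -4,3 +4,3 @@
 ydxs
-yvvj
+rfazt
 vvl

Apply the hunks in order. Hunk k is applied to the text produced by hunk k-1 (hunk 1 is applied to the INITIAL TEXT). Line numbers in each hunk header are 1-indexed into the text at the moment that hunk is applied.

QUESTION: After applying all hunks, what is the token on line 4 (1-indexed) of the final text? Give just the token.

Hunk 1: at line 1 remove [yfuau] add [owpe] -> 11 lines: txzvc owpe vciol oudi ibsg ddbs wjqim vdi mxt iip rqwx
Hunk 2: at line 5 remove [wjqim,vdi,mxt] add [yvvj,nprms,ryzt] -> 11 lines: txzvc owpe vciol oudi ibsg ddbs yvvj nprms ryzt iip rqwx
Hunk 3: at line 6 remove [nprms,ryzt] add [vvl] -> 10 lines: txzvc owpe vciol oudi ibsg ddbs yvvj vvl iip rqwx
Hunk 4: at line 3 remove [oudi,ibsg,ddbs] add [ydxs] -> 8 lines: txzvc owpe vciol ydxs yvvj vvl iip rqwx
Hunk 5: at line 4 remove [yvvj] add [rfazt] -> 8 lines: txzvc owpe vciol ydxs rfazt vvl iip rqwx
Final line 4: ydxs

Answer: ydxs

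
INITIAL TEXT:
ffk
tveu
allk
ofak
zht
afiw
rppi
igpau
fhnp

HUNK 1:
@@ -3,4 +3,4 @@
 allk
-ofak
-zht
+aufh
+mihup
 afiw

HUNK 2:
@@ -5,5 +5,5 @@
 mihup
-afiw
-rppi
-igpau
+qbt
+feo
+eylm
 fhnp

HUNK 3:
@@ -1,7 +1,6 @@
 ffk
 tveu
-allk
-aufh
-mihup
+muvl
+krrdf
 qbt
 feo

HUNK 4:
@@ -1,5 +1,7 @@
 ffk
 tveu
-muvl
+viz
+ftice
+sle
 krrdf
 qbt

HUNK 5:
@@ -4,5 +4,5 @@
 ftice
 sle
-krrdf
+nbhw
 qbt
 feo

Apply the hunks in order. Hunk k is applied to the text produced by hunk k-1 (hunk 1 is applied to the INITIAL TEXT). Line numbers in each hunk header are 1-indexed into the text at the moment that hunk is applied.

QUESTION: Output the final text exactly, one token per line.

Answer: ffk
tveu
viz
ftice
sle
nbhw
qbt
feo
eylm
fhnp

Derivation:
Hunk 1: at line 3 remove [ofak,zht] add [aufh,mihup] -> 9 lines: ffk tveu allk aufh mihup afiw rppi igpau fhnp
Hunk 2: at line 5 remove [afiw,rppi,igpau] add [qbt,feo,eylm] -> 9 lines: ffk tveu allk aufh mihup qbt feo eylm fhnp
Hunk 3: at line 1 remove [allk,aufh,mihup] add [muvl,krrdf] -> 8 lines: ffk tveu muvl krrdf qbt feo eylm fhnp
Hunk 4: at line 1 remove [muvl] add [viz,ftice,sle] -> 10 lines: ffk tveu viz ftice sle krrdf qbt feo eylm fhnp
Hunk 5: at line 4 remove [krrdf] add [nbhw] -> 10 lines: ffk tveu viz ftice sle nbhw qbt feo eylm fhnp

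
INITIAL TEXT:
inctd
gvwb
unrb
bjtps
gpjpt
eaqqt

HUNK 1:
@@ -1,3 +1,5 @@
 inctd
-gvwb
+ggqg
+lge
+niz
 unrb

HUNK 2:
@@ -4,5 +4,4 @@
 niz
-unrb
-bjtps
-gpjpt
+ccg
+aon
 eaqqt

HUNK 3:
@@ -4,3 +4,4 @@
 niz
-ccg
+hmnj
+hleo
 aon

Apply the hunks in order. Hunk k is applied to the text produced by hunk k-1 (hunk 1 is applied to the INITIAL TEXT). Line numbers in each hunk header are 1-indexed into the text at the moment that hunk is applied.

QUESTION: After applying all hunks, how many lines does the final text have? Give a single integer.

Hunk 1: at line 1 remove [gvwb] add [ggqg,lge,niz] -> 8 lines: inctd ggqg lge niz unrb bjtps gpjpt eaqqt
Hunk 2: at line 4 remove [unrb,bjtps,gpjpt] add [ccg,aon] -> 7 lines: inctd ggqg lge niz ccg aon eaqqt
Hunk 3: at line 4 remove [ccg] add [hmnj,hleo] -> 8 lines: inctd ggqg lge niz hmnj hleo aon eaqqt
Final line count: 8

Answer: 8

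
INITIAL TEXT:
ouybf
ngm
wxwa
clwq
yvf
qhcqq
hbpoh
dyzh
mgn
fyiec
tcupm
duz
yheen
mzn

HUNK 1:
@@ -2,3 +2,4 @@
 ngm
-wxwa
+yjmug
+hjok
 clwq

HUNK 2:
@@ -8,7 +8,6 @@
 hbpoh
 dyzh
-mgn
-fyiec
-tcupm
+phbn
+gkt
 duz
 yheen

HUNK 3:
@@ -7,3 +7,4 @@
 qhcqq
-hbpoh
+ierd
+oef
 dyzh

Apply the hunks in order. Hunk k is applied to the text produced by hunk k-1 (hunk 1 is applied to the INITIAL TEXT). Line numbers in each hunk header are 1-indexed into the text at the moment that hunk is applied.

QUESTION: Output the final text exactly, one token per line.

Answer: ouybf
ngm
yjmug
hjok
clwq
yvf
qhcqq
ierd
oef
dyzh
phbn
gkt
duz
yheen
mzn

Derivation:
Hunk 1: at line 2 remove [wxwa] add [yjmug,hjok] -> 15 lines: ouybf ngm yjmug hjok clwq yvf qhcqq hbpoh dyzh mgn fyiec tcupm duz yheen mzn
Hunk 2: at line 8 remove [mgn,fyiec,tcupm] add [phbn,gkt] -> 14 lines: ouybf ngm yjmug hjok clwq yvf qhcqq hbpoh dyzh phbn gkt duz yheen mzn
Hunk 3: at line 7 remove [hbpoh] add [ierd,oef] -> 15 lines: ouybf ngm yjmug hjok clwq yvf qhcqq ierd oef dyzh phbn gkt duz yheen mzn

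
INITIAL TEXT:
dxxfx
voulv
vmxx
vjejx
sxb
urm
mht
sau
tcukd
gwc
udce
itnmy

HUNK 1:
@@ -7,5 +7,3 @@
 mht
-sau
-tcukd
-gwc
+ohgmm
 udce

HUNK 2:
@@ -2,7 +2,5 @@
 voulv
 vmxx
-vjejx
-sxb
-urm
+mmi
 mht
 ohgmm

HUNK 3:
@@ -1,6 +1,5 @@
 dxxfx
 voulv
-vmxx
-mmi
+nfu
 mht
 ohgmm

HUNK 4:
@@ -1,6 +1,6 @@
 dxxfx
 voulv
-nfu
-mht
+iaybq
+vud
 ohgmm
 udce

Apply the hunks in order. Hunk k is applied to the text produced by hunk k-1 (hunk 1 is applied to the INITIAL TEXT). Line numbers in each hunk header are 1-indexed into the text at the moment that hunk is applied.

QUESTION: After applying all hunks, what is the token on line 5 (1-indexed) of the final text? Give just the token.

Hunk 1: at line 7 remove [sau,tcukd,gwc] add [ohgmm] -> 10 lines: dxxfx voulv vmxx vjejx sxb urm mht ohgmm udce itnmy
Hunk 2: at line 2 remove [vjejx,sxb,urm] add [mmi] -> 8 lines: dxxfx voulv vmxx mmi mht ohgmm udce itnmy
Hunk 3: at line 1 remove [vmxx,mmi] add [nfu] -> 7 lines: dxxfx voulv nfu mht ohgmm udce itnmy
Hunk 4: at line 1 remove [nfu,mht] add [iaybq,vud] -> 7 lines: dxxfx voulv iaybq vud ohgmm udce itnmy
Final line 5: ohgmm

Answer: ohgmm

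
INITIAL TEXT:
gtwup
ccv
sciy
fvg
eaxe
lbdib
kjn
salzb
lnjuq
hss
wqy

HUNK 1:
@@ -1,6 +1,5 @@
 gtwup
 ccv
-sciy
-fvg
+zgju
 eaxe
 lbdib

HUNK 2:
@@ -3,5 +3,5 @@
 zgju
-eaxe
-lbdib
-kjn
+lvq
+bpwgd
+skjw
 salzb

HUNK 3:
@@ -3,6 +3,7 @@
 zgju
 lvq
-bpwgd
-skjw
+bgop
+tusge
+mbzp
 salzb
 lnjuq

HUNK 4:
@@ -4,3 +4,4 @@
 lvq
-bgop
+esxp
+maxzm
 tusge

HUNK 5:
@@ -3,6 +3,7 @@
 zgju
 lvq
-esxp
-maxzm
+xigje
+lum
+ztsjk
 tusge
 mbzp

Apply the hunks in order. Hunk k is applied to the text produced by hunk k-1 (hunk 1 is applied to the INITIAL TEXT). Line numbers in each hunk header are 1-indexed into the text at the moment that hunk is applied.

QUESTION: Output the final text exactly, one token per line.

Answer: gtwup
ccv
zgju
lvq
xigje
lum
ztsjk
tusge
mbzp
salzb
lnjuq
hss
wqy

Derivation:
Hunk 1: at line 1 remove [sciy,fvg] add [zgju] -> 10 lines: gtwup ccv zgju eaxe lbdib kjn salzb lnjuq hss wqy
Hunk 2: at line 3 remove [eaxe,lbdib,kjn] add [lvq,bpwgd,skjw] -> 10 lines: gtwup ccv zgju lvq bpwgd skjw salzb lnjuq hss wqy
Hunk 3: at line 3 remove [bpwgd,skjw] add [bgop,tusge,mbzp] -> 11 lines: gtwup ccv zgju lvq bgop tusge mbzp salzb lnjuq hss wqy
Hunk 4: at line 4 remove [bgop] add [esxp,maxzm] -> 12 lines: gtwup ccv zgju lvq esxp maxzm tusge mbzp salzb lnjuq hss wqy
Hunk 5: at line 3 remove [esxp,maxzm] add [xigje,lum,ztsjk] -> 13 lines: gtwup ccv zgju lvq xigje lum ztsjk tusge mbzp salzb lnjuq hss wqy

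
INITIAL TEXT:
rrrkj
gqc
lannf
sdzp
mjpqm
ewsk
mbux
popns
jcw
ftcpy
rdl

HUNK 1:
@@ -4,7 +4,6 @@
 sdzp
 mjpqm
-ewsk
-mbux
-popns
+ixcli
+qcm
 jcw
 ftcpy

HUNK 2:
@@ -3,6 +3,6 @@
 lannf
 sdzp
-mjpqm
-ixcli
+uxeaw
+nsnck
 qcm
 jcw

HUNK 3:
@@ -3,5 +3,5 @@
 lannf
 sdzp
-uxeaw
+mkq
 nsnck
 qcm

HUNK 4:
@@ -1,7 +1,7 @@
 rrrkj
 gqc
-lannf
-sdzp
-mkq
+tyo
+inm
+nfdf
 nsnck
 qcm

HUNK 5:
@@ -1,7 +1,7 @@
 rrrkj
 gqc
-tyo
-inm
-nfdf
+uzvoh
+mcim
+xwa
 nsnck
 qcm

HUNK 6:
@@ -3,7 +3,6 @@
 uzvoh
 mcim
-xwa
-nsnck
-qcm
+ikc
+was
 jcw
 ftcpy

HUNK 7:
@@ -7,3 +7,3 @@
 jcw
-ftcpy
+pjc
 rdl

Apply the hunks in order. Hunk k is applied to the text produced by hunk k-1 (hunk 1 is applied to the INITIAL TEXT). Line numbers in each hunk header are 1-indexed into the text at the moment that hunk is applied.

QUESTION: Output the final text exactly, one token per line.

Hunk 1: at line 4 remove [ewsk,mbux,popns] add [ixcli,qcm] -> 10 lines: rrrkj gqc lannf sdzp mjpqm ixcli qcm jcw ftcpy rdl
Hunk 2: at line 3 remove [mjpqm,ixcli] add [uxeaw,nsnck] -> 10 lines: rrrkj gqc lannf sdzp uxeaw nsnck qcm jcw ftcpy rdl
Hunk 3: at line 3 remove [uxeaw] add [mkq] -> 10 lines: rrrkj gqc lannf sdzp mkq nsnck qcm jcw ftcpy rdl
Hunk 4: at line 1 remove [lannf,sdzp,mkq] add [tyo,inm,nfdf] -> 10 lines: rrrkj gqc tyo inm nfdf nsnck qcm jcw ftcpy rdl
Hunk 5: at line 1 remove [tyo,inm,nfdf] add [uzvoh,mcim,xwa] -> 10 lines: rrrkj gqc uzvoh mcim xwa nsnck qcm jcw ftcpy rdl
Hunk 6: at line 3 remove [xwa,nsnck,qcm] add [ikc,was] -> 9 lines: rrrkj gqc uzvoh mcim ikc was jcw ftcpy rdl
Hunk 7: at line 7 remove [ftcpy] add [pjc] -> 9 lines: rrrkj gqc uzvoh mcim ikc was jcw pjc rdl

Answer: rrrkj
gqc
uzvoh
mcim
ikc
was
jcw
pjc
rdl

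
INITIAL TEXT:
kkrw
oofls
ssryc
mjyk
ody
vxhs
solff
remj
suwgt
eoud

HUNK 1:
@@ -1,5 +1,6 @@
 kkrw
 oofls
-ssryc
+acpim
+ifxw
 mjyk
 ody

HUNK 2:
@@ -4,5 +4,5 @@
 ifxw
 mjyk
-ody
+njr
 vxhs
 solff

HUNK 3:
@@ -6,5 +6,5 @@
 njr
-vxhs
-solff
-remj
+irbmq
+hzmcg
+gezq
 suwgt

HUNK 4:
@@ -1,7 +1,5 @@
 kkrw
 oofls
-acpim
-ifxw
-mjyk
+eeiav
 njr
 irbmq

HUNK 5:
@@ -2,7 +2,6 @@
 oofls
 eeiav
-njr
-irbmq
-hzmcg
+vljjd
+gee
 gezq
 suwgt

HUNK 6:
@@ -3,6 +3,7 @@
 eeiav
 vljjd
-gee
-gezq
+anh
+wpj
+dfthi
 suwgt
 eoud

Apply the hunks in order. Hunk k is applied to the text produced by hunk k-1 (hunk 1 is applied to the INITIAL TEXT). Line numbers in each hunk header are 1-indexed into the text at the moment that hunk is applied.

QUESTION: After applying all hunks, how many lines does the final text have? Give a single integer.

Answer: 9

Derivation:
Hunk 1: at line 1 remove [ssryc] add [acpim,ifxw] -> 11 lines: kkrw oofls acpim ifxw mjyk ody vxhs solff remj suwgt eoud
Hunk 2: at line 4 remove [ody] add [njr] -> 11 lines: kkrw oofls acpim ifxw mjyk njr vxhs solff remj suwgt eoud
Hunk 3: at line 6 remove [vxhs,solff,remj] add [irbmq,hzmcg,gezq] -> 11 lines: kkrw oofls acpim ifxw mjyk njr irbmq hzmcg gezq suwgt eoud
Hunk 4: at line 1 remove [acpim,ifxw,mjyk] add [eeiav] -> 9 lines: kkrw oofls eeiav njr irbmq hzmcg gezq suwgt eoud
Hunk 5: at line 2 remove [njr,irbmq,hzmcg] add [vljjd,gee] -> 8 lines: kkrw oofls eeiav vljjd gee gezq suwgt eoud
Hunk 6: at line 3 remove [gee,gezq] add [anh,wpj,dfthi] -> 9 lines: kkrw oofls eeiav vljjd anh wpj dfthi suwgt eoud
Final line count: 9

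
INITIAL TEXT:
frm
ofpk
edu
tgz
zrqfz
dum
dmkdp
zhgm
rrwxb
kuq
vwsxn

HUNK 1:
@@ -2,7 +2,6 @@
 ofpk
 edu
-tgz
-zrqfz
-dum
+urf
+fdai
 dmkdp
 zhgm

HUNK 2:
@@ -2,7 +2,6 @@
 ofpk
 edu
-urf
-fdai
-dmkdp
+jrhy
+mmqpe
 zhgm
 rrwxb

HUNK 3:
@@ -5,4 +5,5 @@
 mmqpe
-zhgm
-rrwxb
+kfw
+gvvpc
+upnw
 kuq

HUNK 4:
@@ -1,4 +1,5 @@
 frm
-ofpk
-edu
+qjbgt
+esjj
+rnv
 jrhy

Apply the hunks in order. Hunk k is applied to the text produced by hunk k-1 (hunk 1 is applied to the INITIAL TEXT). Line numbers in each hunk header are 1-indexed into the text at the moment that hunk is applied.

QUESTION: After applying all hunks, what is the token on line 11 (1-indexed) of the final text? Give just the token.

Answer: vwsxn

Derivation:
Hunk 1: at line 2 remove [tgz,zrqfz,dum] add [urf,fdai] -> 10 lines: frm ofpk edu urf fdai dmkdp zhgm rrwxb kuq vwsxn
Hunk 2: at line 2 remove [urf,fdai,dmkdp] add [jrhy,mmqpe] -> 9 lines: frm ofpk edu jrhy mmqpe zhgm rrwxb kuq vwsxn
Hunk 3: at line 5 remove [zhgm,rrwxb] add [kfw,gvvpc,upnw] -> 10 lines: frm ofpk edu jrhy mmqpe kfw gvvpc upnw kuq vwsxn
Hunk 4: at line 1 remove [ofpk,edu] add [qjbgt,esjj,rnv] -> 11 lines: frm qjbgt esjj rnv jrhy mmqpe kfw gvvpc upnw kuq vwsxn
Final line 11: vwsxn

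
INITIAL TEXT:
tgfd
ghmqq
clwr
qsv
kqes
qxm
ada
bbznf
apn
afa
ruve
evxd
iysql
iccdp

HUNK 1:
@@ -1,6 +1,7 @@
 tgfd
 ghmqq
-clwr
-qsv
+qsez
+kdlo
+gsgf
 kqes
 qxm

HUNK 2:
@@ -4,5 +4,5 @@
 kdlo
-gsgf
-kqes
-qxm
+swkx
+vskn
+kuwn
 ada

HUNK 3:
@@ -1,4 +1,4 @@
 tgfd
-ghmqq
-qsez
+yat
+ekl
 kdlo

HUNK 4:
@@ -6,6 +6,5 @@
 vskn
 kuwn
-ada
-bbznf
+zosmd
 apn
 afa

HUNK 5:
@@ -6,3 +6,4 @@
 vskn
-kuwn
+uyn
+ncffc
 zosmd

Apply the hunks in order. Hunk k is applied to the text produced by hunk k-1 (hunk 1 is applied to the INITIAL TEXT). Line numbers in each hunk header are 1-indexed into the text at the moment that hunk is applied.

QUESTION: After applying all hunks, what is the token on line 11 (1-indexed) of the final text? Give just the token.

Answer: afa

Derivation:
Hunk 1: at line 1 remove [clwr,qsv] add [qsez,kdlo,gsgf] -> 15 lines: tgfd ghmqq qsez kdlo gsgf kqes qxm ada bbznf apn afa ruve evxd iysql iccdp
Hunk 2: at line 4 remove [gsgf,kqes,qxm] add [swkx,vskn,kuwn] -> 15 lines: tgfd ghmqq qsez kdlo swkx vskn kuwn ada bbznf apn afa ruve evxd iysql iccdp
Hunk 3: at line 1 remove [ghmqq,qsez] add [yat,ekl] -> 15 lines: tgfd yat ekl kdlo swkx vskn kuwn ada bbznf apn afa ruve evxd iysql iccdp
Hunk 4: at line 6 remove [ada,bbznf] add [zosmd] -> 14 lines: tgfd yat ekl kdlo swkx vskn kuwn zosmd apn afa ruve evxd iysql iccdp
Hunk 5: at line 6 remove [kuwn] add [uyn,ncffc] -> 15 lines: tgfd yat ekl kdlo swkx vskn uyn ncffc zosmd apn afa ruve evxd iysql iccdp
Final line 11: afa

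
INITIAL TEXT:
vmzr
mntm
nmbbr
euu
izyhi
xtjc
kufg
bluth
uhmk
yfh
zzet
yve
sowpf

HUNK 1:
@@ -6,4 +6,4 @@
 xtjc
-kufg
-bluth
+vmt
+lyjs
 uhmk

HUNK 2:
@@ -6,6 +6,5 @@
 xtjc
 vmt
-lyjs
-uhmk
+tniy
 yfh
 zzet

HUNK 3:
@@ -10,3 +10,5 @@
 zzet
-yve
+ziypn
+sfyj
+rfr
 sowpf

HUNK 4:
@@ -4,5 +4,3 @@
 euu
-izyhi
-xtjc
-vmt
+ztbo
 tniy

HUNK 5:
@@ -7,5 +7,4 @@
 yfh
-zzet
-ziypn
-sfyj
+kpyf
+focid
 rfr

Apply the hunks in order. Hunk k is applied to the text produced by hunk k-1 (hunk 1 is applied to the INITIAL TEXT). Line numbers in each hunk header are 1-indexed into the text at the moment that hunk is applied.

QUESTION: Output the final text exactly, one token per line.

Answer: vmzr
mntm
nmbbr
euu
ztbo
tniy
yfh
kpyf
focid
rfr
sowpf

Derivation:
Hunk 1: at line 6 remove [kufg,bluth] add [vmt,lyjs] -> 13 lines: vmzr mntm nmbbr euu izyhi xtjc vmt lyjs uhmk yfh zzet yve sowpf
Hunk 2: at line 6 remove [lyjs,uhmk] add [tniy] -> 12 lines: vmzr mntm nmbbr euu izyhi xtjc vmt tniy yfh zzet yve sowpf
Hunk 3: at line 10 remove [yve] add [ziypn,sfyj,rfr] -> 14 lines: vmzr mntm nmbbr euu izyhi xtjc vmt tniy yfh zzet ziypn sfyj rfr sowpf
Hunk 4: at line 4 remove [izyhi,xtjc,vmt] add [ztbo] -> 12 lines: vmzr mntm nmbbr euu ztbo tniy yfh zzet ziypn sfyj rfr sowpf
Hunk 5: at line 7 remove [zzet,ziypn,sfyj] add [kpyf,focid] -> 11 lines: vmzr mntm nmbbr euu ztbo tniy yfh kpyf focid rfr sowpf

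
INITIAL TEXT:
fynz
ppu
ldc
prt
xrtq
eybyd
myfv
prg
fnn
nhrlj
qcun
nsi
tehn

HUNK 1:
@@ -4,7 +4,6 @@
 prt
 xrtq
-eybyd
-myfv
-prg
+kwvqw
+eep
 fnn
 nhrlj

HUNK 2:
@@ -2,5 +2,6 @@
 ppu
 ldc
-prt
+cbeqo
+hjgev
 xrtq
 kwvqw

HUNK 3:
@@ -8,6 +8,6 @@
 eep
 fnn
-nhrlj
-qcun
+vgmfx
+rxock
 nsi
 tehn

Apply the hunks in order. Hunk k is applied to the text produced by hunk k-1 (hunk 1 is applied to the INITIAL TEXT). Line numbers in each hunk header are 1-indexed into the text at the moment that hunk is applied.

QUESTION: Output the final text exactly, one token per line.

Hunk 1: at line 4 remove [eybyd,myfv,prg] add [kwvqw,eep] -> 12 lines: fynz ppu ldc prt xrtq kwvqw eep fnn nhrlj qcun nsi tehn
Hunk 2: at line 2 remove [prt] add [cbeqo,hjgev] -> 13 lines: fynz ppu ldc cbeqo hjgev xrtq kwvqw eep fnn nhrlj qcun nsi tehn
Hunk 3: at line 8 remove [nhrlj,qcun] add [vgmfx,rxock] -> 13 lines: fynz ppu ldc cbeqo hjgev xrtq kwvqw eep fnn vgmfx rxock nsi tehn

Answer: fynz
ppu
ldc
cbeqo
hjgev
xrtq
kwvqw
eep
fnn
vgmfx
rxock
nsi
tehn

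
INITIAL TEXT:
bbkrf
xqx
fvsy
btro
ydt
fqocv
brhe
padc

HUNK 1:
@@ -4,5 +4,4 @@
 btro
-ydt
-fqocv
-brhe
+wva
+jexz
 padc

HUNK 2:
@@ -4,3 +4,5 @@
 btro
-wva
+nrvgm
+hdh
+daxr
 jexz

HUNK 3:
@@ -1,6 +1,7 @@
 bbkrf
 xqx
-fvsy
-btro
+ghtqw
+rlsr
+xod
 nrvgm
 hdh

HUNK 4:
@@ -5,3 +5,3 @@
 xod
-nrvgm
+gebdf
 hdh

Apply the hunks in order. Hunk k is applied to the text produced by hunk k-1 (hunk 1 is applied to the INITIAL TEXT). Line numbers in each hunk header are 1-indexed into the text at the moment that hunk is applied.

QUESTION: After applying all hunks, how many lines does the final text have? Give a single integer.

Hunk 1: at line 4 remove [ydt,fqocv,brhe] add [wva,jexz] -> 7 lines: bbkrf xqx fvsy btro wva jexz padc
Hunk 2: at line 4 remove [wva] add [nrvgm,hdh,daxr] -> 9 lines: bbkrf xqx fvsy btro nrvgm hdh daxr jexz padc
Hunk 3: at line 1 remove [fvsy,btro] add [ghtqw,rlsr,xod] -> 10 lines: bbkrf xqx ghtqw rlsr xod nrvgm hdh daxr jexz padc
Hunk 4: at line 5 remove [nrvgm] add [gebdf] -> 10 lines: bbkrf xqx ghtqw rlsr xod gebdf hdh daxr jexz padc
Final line count: 10

Answer: 10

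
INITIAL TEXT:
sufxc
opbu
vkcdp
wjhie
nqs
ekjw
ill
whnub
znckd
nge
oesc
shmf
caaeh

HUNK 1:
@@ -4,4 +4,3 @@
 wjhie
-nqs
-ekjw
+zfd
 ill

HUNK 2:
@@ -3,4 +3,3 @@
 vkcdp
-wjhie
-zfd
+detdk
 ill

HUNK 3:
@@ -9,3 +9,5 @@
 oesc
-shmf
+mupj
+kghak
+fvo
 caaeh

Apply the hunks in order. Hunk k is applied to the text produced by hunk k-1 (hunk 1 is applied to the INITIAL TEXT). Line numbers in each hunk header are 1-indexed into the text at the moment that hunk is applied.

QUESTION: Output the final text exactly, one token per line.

Hunk 1: at line 4 remove [nqs,ekjw] add [zfd] -> 12 lines: sufxc opbu vkcdp wjhie zfd ill whnub znckd nge oesc shmf caaeh
Hunk 2: at line 3 remove [wjhie,zfd] add [detdk] -> 11 lines: sufxc opbu vkcdp detdk ill whnub znckd nge oesc shmf caaeh
Hunk 3: at line 9 remove [shmf] add [mupj,kghak,fvo] -> 13 lines: sufxc opbu vkcdp detdk ill whnub znckd nge oesc mupj kghak fvo caaeh

Answer: sufxc
opbu
vkcdp
detdk
ill
whnub
znckd
nge
oesc
mupj
kghak
fvo
caaeh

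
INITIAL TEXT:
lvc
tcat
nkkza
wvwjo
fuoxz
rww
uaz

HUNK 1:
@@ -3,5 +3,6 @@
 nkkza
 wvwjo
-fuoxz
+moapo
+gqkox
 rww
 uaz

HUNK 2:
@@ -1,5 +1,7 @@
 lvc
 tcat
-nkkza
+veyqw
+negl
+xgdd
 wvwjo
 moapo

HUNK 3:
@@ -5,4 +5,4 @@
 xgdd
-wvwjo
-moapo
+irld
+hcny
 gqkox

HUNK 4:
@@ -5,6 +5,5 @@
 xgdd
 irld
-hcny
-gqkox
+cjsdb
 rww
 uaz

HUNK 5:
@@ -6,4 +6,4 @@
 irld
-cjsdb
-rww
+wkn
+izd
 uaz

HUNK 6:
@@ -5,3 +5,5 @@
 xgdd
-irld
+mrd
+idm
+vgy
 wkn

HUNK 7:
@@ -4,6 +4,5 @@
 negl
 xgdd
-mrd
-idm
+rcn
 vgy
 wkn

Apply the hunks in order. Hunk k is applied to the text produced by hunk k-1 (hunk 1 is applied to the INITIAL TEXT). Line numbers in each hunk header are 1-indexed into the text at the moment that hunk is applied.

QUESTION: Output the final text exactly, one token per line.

Answer: lvc
tcat
veyqw
negl
xgdd
rcn
vgy
wkn
izd
uaz

Derivation:
Hunk 1: at line 3 remove [fuoxz] add [moapo,gqkox] -> 8 lines: lvc tcat nkkza wvwjo moapo gqkox rww uaz
Hunk 2: at line 1 remove [nkkza] add [veyqw,negl,xgdd] -> 10 lines: lvc tcat veyqw negl xgdd wvwjo moapo gqkox rww uaz
Hunk 3: at line 5 remove [wvwjo,moapo] add [irld,hcny] -> 10 lines: lvc tcat veyqw negl xgdd irld hcny gqkox rww uaz
Hunk 4: at line 5 remove [hcny,gqkox] add [cjsdb] -> 9 lines: lvc tcat veyqw negl xgdd irld cjsdb rww uaz
Hunk 5: at line 6 remove [cjsdb,rww] add [wkn,izd] -> 9 lines: lvc tcat veyqw negl xgdd irld wkn izd uaz
Hunk 6: at line 5 remove [irld] add [mrd,idm,vgy] -> 11 lines: lvc tcat veyqw negl xgdd mrd idm vgy wkn izd uaz
Hunk 7: at line 4 remove [mrd,idm] add [rcn] -> 10 lines: lvc tcat veyqw negl xgdd rcn vgy wkn izd uaz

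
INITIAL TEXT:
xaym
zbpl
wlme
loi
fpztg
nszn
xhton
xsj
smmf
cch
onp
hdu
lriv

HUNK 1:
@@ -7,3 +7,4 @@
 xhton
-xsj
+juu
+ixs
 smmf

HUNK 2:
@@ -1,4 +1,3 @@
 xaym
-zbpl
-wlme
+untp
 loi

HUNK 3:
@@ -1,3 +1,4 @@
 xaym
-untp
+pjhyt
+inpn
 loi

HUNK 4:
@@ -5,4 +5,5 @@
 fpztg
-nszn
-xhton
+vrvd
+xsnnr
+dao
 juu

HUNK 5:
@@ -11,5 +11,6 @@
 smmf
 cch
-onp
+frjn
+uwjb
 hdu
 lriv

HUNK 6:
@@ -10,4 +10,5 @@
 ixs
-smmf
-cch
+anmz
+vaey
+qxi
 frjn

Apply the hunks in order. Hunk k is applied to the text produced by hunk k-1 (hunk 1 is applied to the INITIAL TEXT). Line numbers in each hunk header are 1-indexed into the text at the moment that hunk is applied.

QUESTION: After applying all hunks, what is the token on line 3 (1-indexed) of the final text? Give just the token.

Hunk 1: at line 7 remove [xsj] add [juu,ixs] -> 14 lines: xaym zbpl wlme loi fpztg nszn xhton juu ixs smmf cch onp hdu lriv
Hunk 2: at line 1 remove [zbpl,wlme] add [untp] -> 13 lines: xaym untp loi fpztg nszn xhton juu ixs smmf cch onp hdu lriv
Hunk 3: at line 1 remove [untp] add [pjhyt,inpn] -> 14 lines: xaym pjhyt inpn loi fpztg nszn xhton juu ixs smmf cch onp hdu lriv
Hunk 4: at line 5 remove [nszn,xhton] add [vrvd,xsnnr,dao] -> 15 lines: xaym pjhyt inpn loi fpztg vrvd xsnnr dao juu ixs smmf cch onp hdu lriv
Hunk 5: at line 11 remove [onp] add [frjn,uwjb] -> 16 lines: xaym pjhyt inpn loi fpztg vrvd xsnnr dao juu ixs smmf cch frjn uwjb hdu lriv
Hunk 6: at line 10 remove [smmf,cch] add [anmz,vaey,qxi] -> 17 lines: xaym pjhyt inpn loi fpztg vrvd xsnnr dao juu ixs anmz vaey qxi frjn uwjb hdu lriv
Final line 3: inpn

Answer: inpn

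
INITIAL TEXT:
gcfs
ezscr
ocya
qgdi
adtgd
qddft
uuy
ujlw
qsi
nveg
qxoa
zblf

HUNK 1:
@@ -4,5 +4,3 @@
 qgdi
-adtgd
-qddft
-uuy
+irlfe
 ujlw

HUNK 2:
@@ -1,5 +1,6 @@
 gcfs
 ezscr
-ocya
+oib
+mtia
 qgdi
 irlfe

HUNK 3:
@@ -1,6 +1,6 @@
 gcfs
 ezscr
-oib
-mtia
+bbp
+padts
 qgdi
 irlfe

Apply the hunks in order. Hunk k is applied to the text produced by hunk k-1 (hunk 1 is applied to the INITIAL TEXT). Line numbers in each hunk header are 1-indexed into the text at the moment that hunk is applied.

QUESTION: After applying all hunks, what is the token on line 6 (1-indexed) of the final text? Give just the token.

Hunk 1: at line 4 remove [adtgd,qddft,uuy] add [irlfe] -> 10 lines: gcfs ezscr ocya qgdi irlfe ujlw qsi nveg qxoa zblf
Hunk 2: at line 1 remove [ocya] add [oib,mtia] -> 11 lines: gcfs ezscr oib mtia qgdi irlfe ujlw qsi nveg qxoa zblf
Hunk 3: at line 1 remove [oib,mtia] add [bbp,padts] -> 11 lines: gcfs ezscr bbp padts qgdi irlfe ujlw qsi nveg qxoa zblf
Final line 6: irlfe

Answer: irlfe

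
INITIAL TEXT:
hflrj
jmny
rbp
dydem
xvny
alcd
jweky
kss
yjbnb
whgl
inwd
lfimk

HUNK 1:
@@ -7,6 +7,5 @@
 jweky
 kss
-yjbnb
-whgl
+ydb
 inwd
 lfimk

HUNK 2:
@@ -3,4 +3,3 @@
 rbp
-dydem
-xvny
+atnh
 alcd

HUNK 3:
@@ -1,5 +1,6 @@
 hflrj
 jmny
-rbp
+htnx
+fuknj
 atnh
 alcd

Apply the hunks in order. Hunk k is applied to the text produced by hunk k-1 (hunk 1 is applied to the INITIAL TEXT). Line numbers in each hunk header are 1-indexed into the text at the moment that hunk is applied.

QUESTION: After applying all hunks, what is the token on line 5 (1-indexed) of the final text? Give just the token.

Answer: atnh

Derivation:
Hunk 1: at line 7 remove [yjbnb,whgl] add [ydb] -> 11 lines: hflrj jmny rbp dydem xvny alcd jweky kss ydb inwd lfimk
Hunk 2: at line 3 remove [dydem,xvny] add [atnh] -> 10 lines: hflrj jmny rbp atnh alcd jweky kss ydb inwd lfimk
Hunk 3: at line 1 remove [rbp] add [htnx,fuknj] -> 11 lines: hflrj jmny htnx fuknj atnh alcd jweky kss ydb inwd lfimk
Final line 5: atnh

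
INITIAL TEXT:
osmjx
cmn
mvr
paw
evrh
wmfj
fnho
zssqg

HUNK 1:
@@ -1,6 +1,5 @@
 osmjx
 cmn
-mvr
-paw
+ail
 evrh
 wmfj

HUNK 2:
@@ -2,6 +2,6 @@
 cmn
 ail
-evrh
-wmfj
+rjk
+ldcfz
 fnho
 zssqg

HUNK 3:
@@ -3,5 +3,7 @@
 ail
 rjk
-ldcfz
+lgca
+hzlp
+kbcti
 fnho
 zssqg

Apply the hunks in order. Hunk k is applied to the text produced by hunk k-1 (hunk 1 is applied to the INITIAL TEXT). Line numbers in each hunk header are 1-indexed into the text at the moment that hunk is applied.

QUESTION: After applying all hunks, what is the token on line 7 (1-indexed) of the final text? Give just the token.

Answer: kbcti

Derivation:
Hunk 1: at line 1 remove [mvr,paw] add [ail] -> 7 lines: osmjx cmn ail evrh wmfj fnho zssqg
Hunk 2: at line 2 remove [evrh,wmfj] add [rjk,ldcfz] -> 7 lines: osmjx cmn ail rjk ldcfz fnho zssqg
Hunk 3: at line 3 remove [ldcfz] add [lgca,hzlp,kbcti] -> 9 lines: osmjx cmn ail rjk lgca hzlp kbcti fnho zssqg
Final line 7: kbcti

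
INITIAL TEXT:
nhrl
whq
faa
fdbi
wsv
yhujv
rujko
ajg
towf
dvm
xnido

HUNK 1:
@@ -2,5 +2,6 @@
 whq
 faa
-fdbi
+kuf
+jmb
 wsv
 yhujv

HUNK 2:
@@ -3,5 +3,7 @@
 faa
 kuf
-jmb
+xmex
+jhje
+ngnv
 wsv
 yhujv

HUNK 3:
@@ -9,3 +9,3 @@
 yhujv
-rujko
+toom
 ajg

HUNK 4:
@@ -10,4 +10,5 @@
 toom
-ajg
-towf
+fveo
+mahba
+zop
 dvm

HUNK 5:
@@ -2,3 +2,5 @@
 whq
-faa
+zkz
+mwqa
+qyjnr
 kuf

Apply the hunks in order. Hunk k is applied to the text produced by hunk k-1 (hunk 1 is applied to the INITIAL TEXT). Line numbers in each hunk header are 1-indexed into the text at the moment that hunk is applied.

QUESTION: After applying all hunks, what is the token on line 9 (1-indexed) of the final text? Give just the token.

Answer: ngnv

Derivation:
Hunk 1: at line 2 remove [fdbi] add [kuf,jmb] -> 12 lines: nhrl whq faa kuf jmb wsv yhujv rujko ajg towf dvm xnido
Hunk 2: at line 3 remove [jmb] add [xmex,jhje,ngnv] -> 14 lines: nhrl whq faa kuf xmex jhje ngnv wsv yhujv rujko ajg towf dvm xnido
Hunk 3: at line 9 remove [rujko] add [toom] -> 14 lines: nhrl whq faa kuf xmex jhje ngnv wsv yhujv toom ajg towf dvm xnido
Hunk 4: at line 10 remove [ajg,towf] add [fveo,mahba,zop] -> 15 lines: nhrl whq faa kuf xmex jhje ngnv wsv yhujv toom fveo mahba zop dvm xnido
Hunk 5: at line 2 remove [faa] add [zkz,mwqa,qyjnr] -> 17 lines: nhrl whq zkz mwqa qyjnr kuf xmex jhje ngnv wsv yhujv toom fveo mahba zop dvm xnido
Final line 9: ngnv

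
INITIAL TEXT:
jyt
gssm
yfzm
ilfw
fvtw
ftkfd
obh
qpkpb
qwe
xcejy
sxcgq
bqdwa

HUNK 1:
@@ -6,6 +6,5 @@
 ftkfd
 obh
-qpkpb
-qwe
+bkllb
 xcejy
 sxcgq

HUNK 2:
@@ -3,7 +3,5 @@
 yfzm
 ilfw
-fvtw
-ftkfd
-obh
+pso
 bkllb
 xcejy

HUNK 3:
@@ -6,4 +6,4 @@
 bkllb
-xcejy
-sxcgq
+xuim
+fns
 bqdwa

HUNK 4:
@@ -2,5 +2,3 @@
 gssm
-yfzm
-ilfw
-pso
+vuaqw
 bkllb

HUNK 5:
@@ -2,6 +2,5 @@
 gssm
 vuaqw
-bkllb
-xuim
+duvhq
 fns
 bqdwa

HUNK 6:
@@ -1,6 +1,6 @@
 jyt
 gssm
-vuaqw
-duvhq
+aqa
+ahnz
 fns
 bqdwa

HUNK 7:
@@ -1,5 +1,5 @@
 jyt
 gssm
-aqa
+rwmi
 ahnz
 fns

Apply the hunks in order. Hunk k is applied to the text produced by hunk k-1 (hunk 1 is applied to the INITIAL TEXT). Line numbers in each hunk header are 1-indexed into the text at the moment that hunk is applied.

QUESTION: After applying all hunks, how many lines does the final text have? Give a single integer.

Hunk 1: at line 6 remove [qpkpb,qwe] add [bkllb] -> 11 lines: jyt gssm yfzm ilfw fvtw ftkfd obh bkllb xcejy sxcgq bqdwa
Hunk 2: at line 3 remove [fvtw,ftkfd,obh] add [pso] -> 9 lines: jyt gssm yfzm ilfw pso bkllb xcejy sxcgq bqdwa
Hunk 3: at line 6 remove [xcejy,sxcgq] add [xuim,fns] -> 9 lines: jyt gssm yfzm ilfw pso bkllb xuim fns bqdwa
Hunk 4: at line 2 remove [yfzm,ilfw,pso] add [vuaqw] -> 7 lines: jyt gssm vuaqw bkllb xuim fns bqdwa
Hunk 5: at line 2 remove [bkllb,xuim] add [duvhq] -> 6 lines: jyt gssm vuaqw duvhq fns bqdwa
Hunk 6: at line 1 remove [vuaqw,duvhq] add [aqa,ahnz] -> 6 lines: jyt gssm aqa ahnz fns bqdwa
Hunk 7: at line 1 remove [aqa] add [rwmi] -> 6 lines: jyt gssm rwmi ahnz fns bqdwa
Final line count: 6

Answer: 6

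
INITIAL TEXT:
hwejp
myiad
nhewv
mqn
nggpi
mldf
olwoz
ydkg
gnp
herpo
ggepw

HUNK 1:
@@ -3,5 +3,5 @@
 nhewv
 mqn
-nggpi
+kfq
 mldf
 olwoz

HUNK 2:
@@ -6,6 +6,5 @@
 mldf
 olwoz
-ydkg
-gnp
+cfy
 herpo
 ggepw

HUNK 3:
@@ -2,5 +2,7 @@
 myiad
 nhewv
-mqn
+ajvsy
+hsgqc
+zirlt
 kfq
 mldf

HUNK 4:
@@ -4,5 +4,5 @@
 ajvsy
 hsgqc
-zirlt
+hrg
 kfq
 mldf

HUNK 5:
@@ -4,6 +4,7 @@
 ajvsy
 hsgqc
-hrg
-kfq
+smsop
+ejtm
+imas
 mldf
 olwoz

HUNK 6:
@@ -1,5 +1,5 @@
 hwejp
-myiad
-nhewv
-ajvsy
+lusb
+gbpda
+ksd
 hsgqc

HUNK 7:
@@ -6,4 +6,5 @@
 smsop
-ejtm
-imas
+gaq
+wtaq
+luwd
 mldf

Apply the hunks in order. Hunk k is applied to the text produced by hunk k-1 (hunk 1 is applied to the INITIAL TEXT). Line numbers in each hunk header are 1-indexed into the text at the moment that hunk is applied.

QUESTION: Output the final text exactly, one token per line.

Answer: hwejp
lusb
gbpda
ksd
hsgqc
smsop
gaq
wtaq
luwd
mldf
olwoz
cfy
herpo
ggepw

Derivation:
Hunk 1: at line 3 remove [nggpi] add [kfq] -> 11 lines: hwejp myiad nhewv mqn kfq mldf olwoz ydkg gnp herpo ggepw
Hunk 2: at line 6 remove [ydkg,gnp] add [cfy] -> 10 lines: hwejp myiad nhewv mqn kfq mldf olwoz cfy herpo ggepw
Hunk 3: at line 2 remove [mqn] add [ajvsy,hsgqc,zirlt] -> 12 lines: hwejp myiad nhewv ajvsy hsgqc zirlt kfq mldf olwoz cfy herpo ggepw
Hunk 4: at line 4 remove [zirlt] add [hrg] -> 12 lines: hwejp myiad nhewv ajvsy hsgqc hrg kfq mldf olwoz cfy herpo ggepw
Hunk 5: at line 4 remove [hrg,kfq] add [smsop,ejtm,imas] -> 13 lines: hwejp myiad nhewv ajvsy hsgqc smsop ejtm imas mldf olwoz cfy herpo ggepw
Hunk 6: at line 1 remove [myiad,nhewv,ajvsy] add [lusb,gbpda,ksd] -> 13 lines: hwejp lusb gbpda ksd hsgqc smsop ejtm imas mldf olwoz cfy herpo ggepw
Hunk 7: at line 6 remove [ejtm,imas] add [gaq,wtaq,luwd] -> 14 lines: hwejp lusb gbpda ksd hsgqc smsop gaq wtaq luwd mldf olwoz cfy herpo ggepw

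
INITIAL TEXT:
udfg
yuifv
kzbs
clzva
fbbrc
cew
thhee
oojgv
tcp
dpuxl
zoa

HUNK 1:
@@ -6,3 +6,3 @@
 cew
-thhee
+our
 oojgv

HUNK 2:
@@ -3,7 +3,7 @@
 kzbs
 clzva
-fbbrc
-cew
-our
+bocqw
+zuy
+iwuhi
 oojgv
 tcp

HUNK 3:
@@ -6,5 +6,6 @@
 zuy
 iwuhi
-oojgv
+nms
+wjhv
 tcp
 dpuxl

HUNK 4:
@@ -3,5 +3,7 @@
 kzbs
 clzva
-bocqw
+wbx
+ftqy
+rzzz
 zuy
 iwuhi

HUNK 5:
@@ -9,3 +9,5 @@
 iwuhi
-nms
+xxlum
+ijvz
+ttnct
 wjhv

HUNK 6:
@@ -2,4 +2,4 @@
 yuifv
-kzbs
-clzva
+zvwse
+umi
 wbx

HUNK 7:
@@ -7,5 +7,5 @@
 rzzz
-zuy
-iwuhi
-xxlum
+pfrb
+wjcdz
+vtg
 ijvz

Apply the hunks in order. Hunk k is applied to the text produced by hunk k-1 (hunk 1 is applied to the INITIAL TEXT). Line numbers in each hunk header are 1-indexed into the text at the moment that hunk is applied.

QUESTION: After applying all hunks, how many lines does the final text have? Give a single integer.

Answer: 16

Derivation:
Hunk 1: at line 6 remove [thhee] add [our] -> 11 lines: udfg yuifv kzbs clzva fbbrc cew our oojgv tcp dpuxl zoa
Hunk 2: at line 3 remove [fbbrc,cew,our] add [bocqw,zuy,iwuhi] -> 11 lines: udfg yuifv kzbs clzva bocqw zuy iwuhi oojgv tcp dpuxl zoa
Hunk 3: at line 6 remove [oojgv] add [nms,wjhv] -> 12 lines: udfg yuifv kzbs clzva bocqw zuy iwuhi nms wjhv tcp dpuxl zoa
Hunk 4: at line 3 remove [bocqw] add [wbx,ftqy,rzzz] -> 14 lines: udfg yuifv kzbs clzva wbx ftqy rzzz zuy iwuhi nms wjhv tcp dpuxl zoa
Hunk 5: at line 9 remove [nms] add [xxlum,ijvz,ttnct] -> 16 lines: udfg yuifv kzbs clzva wbx ftqy rzzz zuy iwuhi xxlum ijvz ttnct wjhv tcp dpuxl zoa
Hunk 6: at line 2 remove [kzbs,clzva] add [zvwse,umi] -> 16 lines: udfg yuifv zvwse umi wbx ftqy rzzz zuy iwuhi xxlum ijvz ttnct wjhv tcp dpuxl zoa
Hunk 7: at line 7 remove [zuy,iwuhi,xxlum] add [pfrb,wjcdz,vtg] -> 16 lines: udfg yuifv zvwse umi wbx ftqy rzzz pfrb wjcdz vtg ijvz ttnct wjhv tcp dpuxl zoa
Final line count: 16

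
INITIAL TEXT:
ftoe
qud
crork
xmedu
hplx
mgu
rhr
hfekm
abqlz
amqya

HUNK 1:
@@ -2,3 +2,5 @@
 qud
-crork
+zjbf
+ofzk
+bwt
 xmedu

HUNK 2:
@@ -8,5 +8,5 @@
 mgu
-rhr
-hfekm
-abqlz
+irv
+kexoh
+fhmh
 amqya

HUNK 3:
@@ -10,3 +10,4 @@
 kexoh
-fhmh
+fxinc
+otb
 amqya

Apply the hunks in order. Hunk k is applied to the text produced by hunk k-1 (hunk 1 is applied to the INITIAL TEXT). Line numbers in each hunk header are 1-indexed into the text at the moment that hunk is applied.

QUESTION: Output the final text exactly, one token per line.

Answer: ftoe
qud
zjbf
ofzk
bwt
xmedu
hplx
mgu
irv
kexoh
fxinc
otb
amqya

Derivation:
Hunk 1: at line 2 remove [crork] add [zjbf,ofzk,bwt] -> 12 lines: ftoe qud zjbf ofzk bwt xmedu hplx mgu rhr hfekm abqlz amqya
Hunk 2: at line 8 remove [rhr,hfekm,abqlz] add [irv,kexoh,fhmh] -> 12 lines: ftoe qud zjbf ofzk bwt xmedu hplx mgu irv kexoh fhmh amqya
Hunk 3: at line 10 remove [fhmh] add [fxinc,otb] -> 13 lines: ftoe qud zjbf ofzk bwt xmedu hplx mgu irv kexoh fxinc otb amqya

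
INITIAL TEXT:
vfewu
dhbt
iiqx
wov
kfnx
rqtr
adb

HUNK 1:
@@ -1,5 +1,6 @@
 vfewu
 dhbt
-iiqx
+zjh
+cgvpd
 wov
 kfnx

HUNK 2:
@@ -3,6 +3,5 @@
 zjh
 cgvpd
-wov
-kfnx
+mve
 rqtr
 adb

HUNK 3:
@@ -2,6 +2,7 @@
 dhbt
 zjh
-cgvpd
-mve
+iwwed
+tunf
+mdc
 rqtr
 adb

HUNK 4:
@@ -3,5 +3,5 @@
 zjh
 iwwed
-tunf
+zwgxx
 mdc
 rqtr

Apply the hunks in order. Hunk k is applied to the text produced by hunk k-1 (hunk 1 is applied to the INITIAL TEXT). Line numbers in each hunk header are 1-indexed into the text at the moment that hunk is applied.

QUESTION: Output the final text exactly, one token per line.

Answer: vfewu
dhbt
zjh
iwwed
zwgxx
mdc
rqtr
adb

Derivation:
Hunk 1: at line 1 remove [iiqx] add [zjh,cgvpd] -> 8 lines: vfewu dhbt zjh cgvpd wov kfnx rqtr adb
Hunk 2: at line 3 remove [wov,kfnx] add [mve] -> 7 lines: vfewu dhbt zjh cgvpd mve rqtr adb
Hunk 3: at line 2 remove [cgvpd,mve] add [iwwed,tunf,mdc] -> 8 lines: vfewu dhbt zjh iwwed tunf mdc rqtr adb
Hunk 4: at line 3 remove [tunf] add [zwgxx] -> 8 lines: vfewu dhbt zjh iwwed zwgxx mdc rqtr adb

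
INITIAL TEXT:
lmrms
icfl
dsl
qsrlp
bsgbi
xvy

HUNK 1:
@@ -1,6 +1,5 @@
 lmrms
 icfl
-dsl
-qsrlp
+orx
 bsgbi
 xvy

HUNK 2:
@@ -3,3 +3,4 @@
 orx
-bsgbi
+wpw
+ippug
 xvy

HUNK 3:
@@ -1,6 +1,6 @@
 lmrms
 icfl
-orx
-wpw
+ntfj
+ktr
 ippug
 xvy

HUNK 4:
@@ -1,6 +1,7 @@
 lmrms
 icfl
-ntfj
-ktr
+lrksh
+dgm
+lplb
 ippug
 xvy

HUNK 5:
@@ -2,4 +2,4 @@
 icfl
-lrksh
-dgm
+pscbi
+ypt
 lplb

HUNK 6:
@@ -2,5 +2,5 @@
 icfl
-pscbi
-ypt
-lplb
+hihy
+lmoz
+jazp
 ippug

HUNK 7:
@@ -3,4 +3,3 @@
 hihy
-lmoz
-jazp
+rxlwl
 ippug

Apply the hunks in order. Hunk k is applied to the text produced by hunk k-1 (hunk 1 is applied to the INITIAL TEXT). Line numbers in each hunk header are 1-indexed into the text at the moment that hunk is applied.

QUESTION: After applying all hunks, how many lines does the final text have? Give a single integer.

Answer: 6

Derivation:
Hunk 1: at line 1 remove [dsl,qsrlp] add [orx] -> 5 lines: lmrms icfl orx bsgbi xvy
Hunk 2: at line 3 remove [bsgbi] add [wpw,ippug] -> 6 lines: lmrms icfl orx wpw ippug xvy
Hunk 3: at line 1 remove [orx,wpw] add [ntfj,ktr] -> 6 lines: lmrms icfl ntfj ktr ippug xvy
Hunk 4: at line 1 remove [ntfj,ktr] add [lrksh,dgm,lplb] -> 7 lines: lmrms icfl lrksh dgm lplb ippug xvy
Hunk 5: at line 2 remove [lrksh,dgm] add [pscbi,ypt] -> 7 lines: lmrms icfl pscbi ypt lplb ippug xvy
Hunk 6: at line 2 remove [pscbi,ypt,lplb] add [hihy,lmoz,jazp] -> 7 lines: lmrms icfl hihy lmoz jazp ippug xvy
Hunk 7: at line 3 remove [lmoz,jazp] add [rxlwl] -> 6 lines: lmrms icfl hihy rxlwl ippug xvy
Final line count: 6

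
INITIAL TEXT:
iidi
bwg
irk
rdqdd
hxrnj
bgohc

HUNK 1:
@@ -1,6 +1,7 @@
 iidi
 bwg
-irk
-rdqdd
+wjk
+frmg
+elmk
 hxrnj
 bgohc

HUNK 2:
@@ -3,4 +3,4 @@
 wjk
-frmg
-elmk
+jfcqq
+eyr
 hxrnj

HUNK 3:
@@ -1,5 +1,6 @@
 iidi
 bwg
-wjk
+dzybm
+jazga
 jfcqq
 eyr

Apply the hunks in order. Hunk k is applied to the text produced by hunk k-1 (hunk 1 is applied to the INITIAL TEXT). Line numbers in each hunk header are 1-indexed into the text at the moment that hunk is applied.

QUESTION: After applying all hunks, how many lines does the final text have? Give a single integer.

Hunk 1: at line 1 remove [irk,rdqdd] add [wjk,frmg,elmk] -> 7 lines: iidi bwg wjk frmg elmk hxrnj bgohc
Hunk 2: at line 3 remove [frmg,elmk] add [jfcqq,eyr] -> 7 lines: iidi bwg wjk jfcqq eyr hxrnj bgohc
Hunk 3: at line 1 remove [wjk] add [dzybm,jazga] -> 8 lines: iidi bwg dzybm jazga jfcqq eyr hxrnj bgohc
Final line count: 8

Answer: 8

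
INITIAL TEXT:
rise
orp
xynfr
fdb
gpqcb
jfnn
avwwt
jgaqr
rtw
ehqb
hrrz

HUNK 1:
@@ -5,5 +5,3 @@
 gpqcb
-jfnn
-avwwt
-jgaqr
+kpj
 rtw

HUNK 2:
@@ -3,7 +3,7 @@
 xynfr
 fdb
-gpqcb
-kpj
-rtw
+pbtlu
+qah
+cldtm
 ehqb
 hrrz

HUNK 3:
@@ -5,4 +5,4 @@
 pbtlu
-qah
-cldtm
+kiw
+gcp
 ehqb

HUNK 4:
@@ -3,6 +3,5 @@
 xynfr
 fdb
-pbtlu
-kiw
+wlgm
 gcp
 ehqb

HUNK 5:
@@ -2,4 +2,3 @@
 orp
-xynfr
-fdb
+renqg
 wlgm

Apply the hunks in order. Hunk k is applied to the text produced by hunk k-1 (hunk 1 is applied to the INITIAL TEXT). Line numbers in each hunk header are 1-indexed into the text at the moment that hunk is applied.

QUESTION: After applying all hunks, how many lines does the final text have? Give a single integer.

Answer: 7

Derivation:
Hunk 1: at line 5 remove [jfnn,avwwt,jgaqr] add [kpj] -> 9 lines: rise orp xynfr fdb gpqcb kpj rtw ehqb hrrz
Hunk 2: at line 3 remove [gpqcb,kpj,rtw] add [pbtlu,qah,cldtm] -> 9 lines: rise orp xynfr fdb pbtlu qah cldtm ehqb hrrz
Hunk 3: at line 5 remove [qah,cldtm] add [kiw,gcp] -> 9 lines: rise orp xynfr fdb pbtlu kiw gcp ehqb hrrz
Hunk 4: at line 3 remove [pbtlu,kiw] add [wlgm] -> 8 lines: rise orp xynfr fdb wlgm gcp ehqb hrrz
Hunk 5: at line 2 remove [xynfr,fdb] add [renqg] -> 7 lines: rise orp renqg wlgm gcp ehqb hrrz
Final line count: 7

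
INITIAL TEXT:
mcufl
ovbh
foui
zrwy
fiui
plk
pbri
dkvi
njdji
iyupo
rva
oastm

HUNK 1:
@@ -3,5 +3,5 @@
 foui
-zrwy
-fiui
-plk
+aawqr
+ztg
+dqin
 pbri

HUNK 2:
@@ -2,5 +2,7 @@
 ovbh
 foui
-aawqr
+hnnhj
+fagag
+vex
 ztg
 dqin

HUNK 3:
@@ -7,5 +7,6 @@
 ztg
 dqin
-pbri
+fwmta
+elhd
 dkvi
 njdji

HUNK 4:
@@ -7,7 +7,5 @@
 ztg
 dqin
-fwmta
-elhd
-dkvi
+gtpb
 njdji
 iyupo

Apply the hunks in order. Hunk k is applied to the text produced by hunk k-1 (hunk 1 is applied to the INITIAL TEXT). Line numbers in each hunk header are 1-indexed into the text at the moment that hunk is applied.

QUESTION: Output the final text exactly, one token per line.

Hunk 1: at line 3 remove [zrwy,fiui,plk] add [aawqr,ztg,dqin] -> 12 lines: mcufl ovbh foui aawqr ztg dqin pbri dkvi njdji iyupo rva oastm
Hunk 2: at line 2 remove [aawqr] add [hnnhj,fagag,vex] -> 14 lines: mcufl ovbh foui hnnhj fagag vex ztg dqin pbri dkvi njdji iyupo rva oastm
Hunk 3: at line 7 remove [pbri] add [fwmta,elhd] -> 15 lines: mcufl ovbh foui hnnhj fagag vex ztg dqin fwmta elhd dkvi njdji iyupo rva oastm
Hunk 4: at line 7 remove [fwmta,elhd,dkvi] add [gtpb] -> 13 lines: mcufl ovbh foui hnnhj fagag vex ztg dqin gtpb njdji iyupo rva oastm

Answer: mcufl
ovbh
foui
hnnhj
fagag
vex
ztg
dqin
gtpb
njdji
iyupo
rva
oastm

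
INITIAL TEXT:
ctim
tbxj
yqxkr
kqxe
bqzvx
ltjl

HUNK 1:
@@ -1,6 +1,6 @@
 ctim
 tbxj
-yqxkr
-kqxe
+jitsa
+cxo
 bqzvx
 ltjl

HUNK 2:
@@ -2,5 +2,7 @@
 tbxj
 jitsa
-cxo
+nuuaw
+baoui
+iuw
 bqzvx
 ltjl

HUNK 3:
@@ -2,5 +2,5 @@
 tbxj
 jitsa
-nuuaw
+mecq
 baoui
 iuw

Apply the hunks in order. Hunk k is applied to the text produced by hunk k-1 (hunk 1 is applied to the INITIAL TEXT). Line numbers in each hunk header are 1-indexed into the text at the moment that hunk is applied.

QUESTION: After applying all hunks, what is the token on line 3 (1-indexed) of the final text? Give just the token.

Hunk 1: at line 1 remove [yqxkr,kqxe] add [jitsa,cxo] -> 6 lines: ctim tbxj jitsa cxo bqzvx ltjl
Hunk 2: at line 2 remove [cxo] add [nuuaw,baoui,iuw] -> 8 lines: ctim tbxj jitsa nuuaw baoui iuw bqzvx ltjl
Hunk 3: at line 2 remove [nuuaw] add [mecq] -> 8 lines: ctim tbxj jitsa mecq baoui iuw bqzvx ltjl
Final line 3: jitsa

Answer: jitsa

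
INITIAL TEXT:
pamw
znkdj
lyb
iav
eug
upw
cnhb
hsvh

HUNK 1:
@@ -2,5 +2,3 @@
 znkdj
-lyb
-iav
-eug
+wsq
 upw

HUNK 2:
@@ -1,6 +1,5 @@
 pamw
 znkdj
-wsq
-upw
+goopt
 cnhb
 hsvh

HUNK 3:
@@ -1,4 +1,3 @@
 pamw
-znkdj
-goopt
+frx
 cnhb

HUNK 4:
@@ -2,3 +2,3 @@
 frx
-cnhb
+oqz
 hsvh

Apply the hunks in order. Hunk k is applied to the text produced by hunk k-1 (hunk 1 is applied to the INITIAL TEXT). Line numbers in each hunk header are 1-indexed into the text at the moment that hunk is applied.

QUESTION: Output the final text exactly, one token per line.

Hunk 1: at line 2 remove [lyb,iav,eug] add [wsq] -> 6 lines: pamw znkdj wsq upw cnhb hsvh
Hunk 2: at line 1 remove [wsq,upw] add [goopt] -> 5 lines: pamw znkdj goopt cnhb hsvh
Hunk 3: at line 1 remove [znkdj,goopt] add [frx] -> 4 lines: pamw frx cnhb hsvh
Hunk 4: at line 2 remove [cnhb] add [oqz] -> 4 lines: pamw frx oqz hsvh

Answer: pamw
frx
oqz
hsvh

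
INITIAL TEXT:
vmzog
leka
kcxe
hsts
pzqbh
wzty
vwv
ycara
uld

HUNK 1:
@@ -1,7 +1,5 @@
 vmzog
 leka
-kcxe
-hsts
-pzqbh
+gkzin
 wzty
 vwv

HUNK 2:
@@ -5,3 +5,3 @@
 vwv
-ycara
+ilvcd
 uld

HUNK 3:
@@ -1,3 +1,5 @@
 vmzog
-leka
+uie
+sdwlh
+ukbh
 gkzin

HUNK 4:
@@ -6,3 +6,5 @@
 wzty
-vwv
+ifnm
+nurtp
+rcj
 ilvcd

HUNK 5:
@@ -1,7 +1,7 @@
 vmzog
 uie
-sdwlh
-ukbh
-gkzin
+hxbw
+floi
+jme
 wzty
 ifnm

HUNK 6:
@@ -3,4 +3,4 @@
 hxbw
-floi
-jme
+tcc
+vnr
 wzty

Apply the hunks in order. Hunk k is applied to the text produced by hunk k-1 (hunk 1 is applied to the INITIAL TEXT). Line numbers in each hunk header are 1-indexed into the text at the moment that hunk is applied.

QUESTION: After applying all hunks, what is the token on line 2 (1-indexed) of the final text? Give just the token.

Answer: uie

Derivation:
Hunk 1: at line 1 remove [kcxe,hsts,pzqbh] add [gkzin] -> 7 lines: vmzog leka gkzin wzty vwv ycara uld
Hunk 2: at line 5 remove [ycara] add [ilvcd] -> 7 lines: vmzog leka gkzin wzty vwv ilvcd uld
Hunk 3: at line 1 remove [leka] add [uie,sdwlh,ukbh] -> 9 lines: vmzog uie sdwlh ukbh gkzin wzty vwv ilvcd uld
Hunk 4: at line 6 remove [vwv] add [ifnm,nurtp,rcj] -> 11 lines: vmzog uie sdwlh ukbh gkzin wzty ifnm nurtp rcj ilvcd uld
Hunk 5: at line 1 remove [sdwlh,ukbh,gkzin] add [hxbw,floi,jme] -> 11 lines: vmzog uie hxbw floi jme wzty ifnm nurtp rcj ilvcd uld
Hunk 6: at line 3 remove [floi,jme] add [tcc,vnr] -> 11 lines: vmzog uie hxbw tcc vnr wzty ifnm nurtp rcj ilvcd uld
Final line 2: uie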